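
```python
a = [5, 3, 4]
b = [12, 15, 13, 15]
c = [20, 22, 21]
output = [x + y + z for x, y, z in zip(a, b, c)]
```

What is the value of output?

Step 1: zip three lists (truncates to shortest, len=3):
  5 + 12 + 20 = 37
  3 + 15 + 22 = 40
  4 + 13 + 21 = 38
Therefore output = [37, 40, 38].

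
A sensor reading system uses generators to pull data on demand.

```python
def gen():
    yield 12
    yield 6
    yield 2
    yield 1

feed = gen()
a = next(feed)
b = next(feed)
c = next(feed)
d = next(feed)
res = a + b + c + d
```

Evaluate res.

Step 1: Create generator and consume all values:
  a = next(feed) = 12
  b = next(feed) = 6
  c = next(feed) = 2
  d = next(feed) = 1
Step 2: res = 12 + 6 + 2 + 1 = 21.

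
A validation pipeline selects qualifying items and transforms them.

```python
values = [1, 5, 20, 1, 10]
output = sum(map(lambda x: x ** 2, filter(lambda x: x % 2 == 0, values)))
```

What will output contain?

Step 1: Filter even numbers from [1, 5, 20, 1, 10]: [20, 10]
Step 2: Square each: [400, 100]
Step 3: Sum = 500.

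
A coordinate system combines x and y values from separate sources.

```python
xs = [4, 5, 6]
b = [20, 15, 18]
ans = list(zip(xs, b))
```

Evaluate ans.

Step 1: zip pairs elements at same index:
  Index 0: (4, 20)
  Index 1: (5, 15)
  Index 2: (6, 18)
Therefore ans = [(4, 20), (5, 15), (6, 18)].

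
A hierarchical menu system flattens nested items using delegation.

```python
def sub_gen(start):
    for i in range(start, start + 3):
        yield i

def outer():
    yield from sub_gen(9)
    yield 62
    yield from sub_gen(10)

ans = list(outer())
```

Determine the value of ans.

Step 1: outer() delegates to sub_gen(9):
  yield 9
  yield 10
  yield 11
Step 2: yield 62
Step 3: Delegates to sub_gen(10):
  yield 10
  yield 11
  yield 12
Therefore ans = [9, 10, 11, 62, 10, 11, 12].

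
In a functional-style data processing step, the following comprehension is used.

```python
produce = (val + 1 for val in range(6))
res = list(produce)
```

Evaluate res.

Step 1: For each val in range(6), compute val+1:
  val=0: 0+1 = 1
  val=1: 1+1 = 2
  val=2: 2+1 = 3
  val=3: 3+1 = 4
  val=4: 4+1 = 5
  val=5: 5+1 = 6
Therefore res = [1, 2, 3, 4, 5, 6].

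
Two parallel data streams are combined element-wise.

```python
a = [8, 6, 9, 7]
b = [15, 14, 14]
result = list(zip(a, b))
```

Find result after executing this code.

Step 1: zip stops at shortest (len(a)=4, len(b)=3):
  Index 0: (8, 15)
  Index 1: (6, 14)
  Index 2: (9, 14)
Step 2: Last element of a (7) has no pair, dropped.
Therefore result = [(8, 15), (6, 14), (9, 14)].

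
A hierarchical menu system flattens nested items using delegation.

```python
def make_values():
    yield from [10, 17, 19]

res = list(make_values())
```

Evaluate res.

Step 1: yield from delegates to the iterable, yielding each element.
Step 2: Collected values: [10, 17, 19].
Therefore res = [10, 17, 19].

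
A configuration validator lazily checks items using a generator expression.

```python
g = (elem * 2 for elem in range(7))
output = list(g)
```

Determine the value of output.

Step 1: For each elem in range(7), compute elem*2:
  elem=0: 0*2 = 0
  elem=1: 1*2 = 2
  elem=2: 2*2 = 4
  elem=3: 3*2 = 6
  elem=4: 4*2 = 8
  elem=5: 5*2 = 10
  elem=6: 6*2 = 12
Therefore output = [0, 2, 4, 6, 8, 10, 12].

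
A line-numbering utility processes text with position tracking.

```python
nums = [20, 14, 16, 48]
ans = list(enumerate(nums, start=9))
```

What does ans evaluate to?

Step 1: enumerate with start=9:
  (9, 20)
  (10, 14)
  (11, 16)
  (12, 48)
Therefore ans = [(9, 20), (10, 14), (11, 16), (12, 48)].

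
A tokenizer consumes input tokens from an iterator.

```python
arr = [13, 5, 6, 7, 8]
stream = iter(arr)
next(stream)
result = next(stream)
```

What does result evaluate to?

Step 1: Create iterator over [13, 5, 6, 7, 8].
Step 2: next() consumes 13.
Step 3: next() returns 5.
Therefore result = 5.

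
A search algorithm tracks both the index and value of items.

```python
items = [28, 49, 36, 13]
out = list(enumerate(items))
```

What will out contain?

Step 1: enumerate pairs each element with its index:
  (0, 28)
  (1, 49)
  (2, 36)
  (3, 13)
Therefore out = [(0, 28), (1, 49), (2, 36), (3, 13)].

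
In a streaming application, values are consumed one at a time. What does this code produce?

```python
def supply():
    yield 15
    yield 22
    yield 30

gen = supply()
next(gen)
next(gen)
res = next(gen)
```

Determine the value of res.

Step 1: supply() creates a generator.
Step 2: next(gen) yields 15 (consumed and discarded).
Step 3: next(gen) yields 22 (consumed and discarded).
Step 4: next(gen) yields 30, assigned to res.
Therefore res = 30.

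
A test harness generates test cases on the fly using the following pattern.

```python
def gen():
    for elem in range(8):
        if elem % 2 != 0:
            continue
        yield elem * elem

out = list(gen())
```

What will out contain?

Step 1: Only yield elem**2 when elem is divisible by 2:
  elem=0: 0 % 2 == 0, yield 0**2 = 0
  elem=2: 2 % 2 == 0, yield 2**2 = 4
  elem=4: 4 % 2 == 0, yield 4**2 = 16
  elem=6: 6 % 2 == 0, yield 6**2 = 36
Therefore out = [0, 4, 16, 36].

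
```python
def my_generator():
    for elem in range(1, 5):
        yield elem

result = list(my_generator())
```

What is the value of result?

Step 1: The generator yields each value from range(1, 5).
Step 2: list() consumes all yields: [1, 2, 3, 4].
Therefore result = [1, 2, 3, 4].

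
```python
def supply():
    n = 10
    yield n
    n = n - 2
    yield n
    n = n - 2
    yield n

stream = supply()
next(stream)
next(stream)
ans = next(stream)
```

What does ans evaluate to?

Step 1: Trace through generator execution:
  Yield 1: n starts at 10, yield 10
  Yield 2: n = 10 - 2 = 8, yield 8
  Yield 3: n = 8 - 2 = 6, yield 6
Step 2: First next() gets 10, second next() gets the second value, third next() yields 6.
Therefore ans = 6.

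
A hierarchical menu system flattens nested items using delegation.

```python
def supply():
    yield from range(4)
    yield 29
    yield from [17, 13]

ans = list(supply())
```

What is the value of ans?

Step 1: Trace yields in order:
  yield 0
  yield 1
  yield 2
  yield 3
  yield 29
  yield 17
  yield 13
Therefore ans = [0, 1, 2, 3, 29, 17, 13].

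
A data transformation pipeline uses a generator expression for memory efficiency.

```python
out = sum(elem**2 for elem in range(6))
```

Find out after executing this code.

Step 1: Compute elem**2 for each elem in range(6):
  elem=0: 0**2 = 0
  elem=1: 1**2 = 1
  elem=2: 2**2 = 4
  elem=3: 3**2 = 9
  elem=4: 4**2 = 16
  elem=5: 5**2 = 25
Step 2: sum = 0 + 1 + 4 + 9 + 16 + 25 = 55.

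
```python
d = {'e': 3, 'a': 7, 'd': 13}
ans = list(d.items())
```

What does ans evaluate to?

Step 1: d.items() returns (key, value) pairs in insertion order.
Therefore ans = [('e', 3), ('a', 7), ('d', 13)].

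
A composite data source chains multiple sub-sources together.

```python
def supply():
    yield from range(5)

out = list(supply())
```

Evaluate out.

Step 1: yield from delegates to the iterable, yielding each element.
Step 2: Collected values: [0, 1, 2, 3, 4].
Therefore out = [0, 1, 2, 3, 4].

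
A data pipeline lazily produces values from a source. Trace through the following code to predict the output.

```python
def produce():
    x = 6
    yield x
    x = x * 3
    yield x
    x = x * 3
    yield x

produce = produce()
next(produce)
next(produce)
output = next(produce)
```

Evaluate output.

Step 1: Trace through generator execution:
  Yield 1: x starts at 6, yield 6
  Yield 2: x = 6 * 3 = 18, yield 18
  Yield 3: x = 18 * 3 = 54, yield 54
Step 2: First next() gets 6, second next() gets the second value, third next() yields 54.
Therefore output = 54.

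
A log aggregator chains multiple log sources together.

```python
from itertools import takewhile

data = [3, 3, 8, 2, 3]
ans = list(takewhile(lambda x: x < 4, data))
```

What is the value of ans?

Step 1: takewhile stops at first element >= 4:
  3 < 4: take
  3 < 4: take
  8 >= 4: stop
Therefore ans = [3, 3].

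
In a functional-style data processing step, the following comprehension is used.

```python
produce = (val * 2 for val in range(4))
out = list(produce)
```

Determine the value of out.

Step 1: For each val in range(4), compute val*2:
  val=0: 0*2 = 0
  val=1: 1*2 = 2
  val=2: 2*2 = 4
  val=3: 3*2 = 6
Therefore out = [0, 2, 4, 6].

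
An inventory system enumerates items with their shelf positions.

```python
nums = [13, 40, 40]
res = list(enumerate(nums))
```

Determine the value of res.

Step 1: enumerate pairs each element with its index:
  (0, 13)
  (1, 40)
  (2, 40)
Therefore res = [(0, 13), (1, 40), (2, 40)].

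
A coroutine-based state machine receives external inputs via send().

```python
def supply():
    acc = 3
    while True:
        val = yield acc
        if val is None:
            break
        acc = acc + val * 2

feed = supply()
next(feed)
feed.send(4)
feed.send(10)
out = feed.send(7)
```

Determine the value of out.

Step 1: next() -> yield acc=3.
Step 2: send(4) -> val=4, acc = 3 + 4*2 = 11, yield 11.
Step 3: send(10) -> val=10, acc = 11 + 10*2 = 31, yield 31.
Step 4: send(7) -> val=7, acc = 31 + 7*2 = 45, yield 45.
Therefore out = 45.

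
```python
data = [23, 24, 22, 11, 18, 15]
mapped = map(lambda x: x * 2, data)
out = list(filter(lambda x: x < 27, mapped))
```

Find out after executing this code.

Step 1: Map x * 2:
  23 -> 46
  24 -> 48
  22 -> 44
  11 -> 22
  18 -> 36
  15 -> 30
Step 2: Filter for < 27:
  46: removed
  48: removed
  44: removed
  22: kept
  36: removed
  30: removed
Therefore out = [22].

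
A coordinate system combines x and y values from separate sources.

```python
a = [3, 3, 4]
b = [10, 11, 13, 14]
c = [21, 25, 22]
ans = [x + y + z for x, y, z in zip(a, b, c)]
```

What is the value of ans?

Step 1: zip three lists (truncates to shortest, len=3):
  3 + 10 + 21 = 34
  3 + 11 + 25 = 39
  4 + 13 + 22 = 39
Therefore ans = [34, 39, 39].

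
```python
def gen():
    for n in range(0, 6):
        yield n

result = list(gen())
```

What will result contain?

Step 1: The generator yields each value from range(0, 6).
Step 2: list() consumes all yields: [0, 1, 2, 3, 4, 5].
Therefore result = [0, 1, 2, 3, 4, 5].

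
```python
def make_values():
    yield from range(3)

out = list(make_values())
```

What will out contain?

Step 1: yield from delegates to the iterable, yielding each element.
Step 2: Collected values: [0, 1, 2].
Therefore out = [0, 1, 2].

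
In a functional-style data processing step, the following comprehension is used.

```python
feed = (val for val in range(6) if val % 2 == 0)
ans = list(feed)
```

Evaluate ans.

Step 1: Filter range(6) keeping only even values:
  val=0: even, included
  val=1: odd, excluded
  val=2: even, included
  val=3: odd, excluded
  val=4: even, included
  val=5: odd, excluded
Therefore ans = [0, 2, 4].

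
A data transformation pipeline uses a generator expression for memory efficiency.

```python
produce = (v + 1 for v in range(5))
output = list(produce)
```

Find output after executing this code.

Step 1: For each v in range(5), compute v+1:
  v=0: 0+1 = 1
  v=1: 1+1 = 2
  v=2: 2+1 = 3
  v=3: 3+1 = 4
  v=4: 4+1 = 5
Therefore output = [1, 2, 3, 4, 5].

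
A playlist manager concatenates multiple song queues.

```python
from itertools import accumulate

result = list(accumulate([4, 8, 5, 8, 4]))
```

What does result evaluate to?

Step 1: accumulate computes running sums:
  + 4 = 4
  + 8 = 12
  + 5 = 17
  + 8 = 25
  + 4 = 29
Therefore result = [4, 12, 17, 25, 29].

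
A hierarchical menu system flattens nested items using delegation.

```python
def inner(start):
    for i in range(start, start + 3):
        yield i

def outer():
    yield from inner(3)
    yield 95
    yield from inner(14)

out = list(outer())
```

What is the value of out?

Step 1: outer() delegates to inner(3):
  yield 3
  yield 4
  yield 5
Step 2: yield 95
Step 3: Delegates to inner(14):
  yield 14
  yield 15
  yield 16
Therefore out = [3, 4, 5, 95, 14, 15, 16].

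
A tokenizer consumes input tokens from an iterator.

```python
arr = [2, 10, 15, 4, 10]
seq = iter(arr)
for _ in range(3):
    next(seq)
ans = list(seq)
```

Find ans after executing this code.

Step 1: Create iterator over [2, 10, 15, 4, 10].
Step 2: Advance 3 positions (consuming [2, 10, 15]).
Step 3: list() collects remaining elements: [4, 10].
Therefore ans = [4, 10].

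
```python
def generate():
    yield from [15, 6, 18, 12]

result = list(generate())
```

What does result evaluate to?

Step 1: yield from delegates to the iterable, yielding each element.
Step 2: Collected values: [15, 6, 18, 12].
Therefore result = [15, 6, 18, 12].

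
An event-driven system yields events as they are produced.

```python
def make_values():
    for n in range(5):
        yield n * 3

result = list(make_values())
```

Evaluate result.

Step 1: For each n in range(5), yield n * 3:
  n=0: yield 0 * 3 = 0
  n=1: yield 1 * 3 = 3
  n=2: yield 2 * 3 = 6
  n=3: yield 3 * 3 = 9
  n=4: yield 4 * 3 = 12
Therefore result = [0, 3, 6, 9, 12].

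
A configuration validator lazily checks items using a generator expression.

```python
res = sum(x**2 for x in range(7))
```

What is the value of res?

Step 1: Compute x**2 for each x in range(7):
  x=0: 0**2 = 0
  x=1: 1**2 = 1
  x=2: 2**2 = 4
  x=3: 3**2 = 9
  x=4: 4**2 = 16
  x=5: 5**2 = 25
  x=6: 6**2 = 36
Step 2: sum = 0 + 1 + 4 + 9 + 16 + 25 + 36 = 91.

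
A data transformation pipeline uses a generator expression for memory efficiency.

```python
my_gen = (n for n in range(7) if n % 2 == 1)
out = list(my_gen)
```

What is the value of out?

Step 1: Filter range(7) keeping only odd values:
  n=0: even, excluded
  n=1: odd, included
  n=2: even, excluded
  n=3: odd, included
  n=4: even, excluded
  n=5: odd, included
  n=6: even, excluded
Therefore out = [1, 3, 5].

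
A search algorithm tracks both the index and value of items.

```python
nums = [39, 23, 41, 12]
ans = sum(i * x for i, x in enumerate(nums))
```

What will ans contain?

Step 1: Compute i * x for each (i, x) in enumerate([39, 23, 41, 12]):
  i=0, x=39: 0*39 = 0
  i=1, x=23: 1*23 = 23
  i=2, x=41: 2*41 = 82
  i=3, x=12: 3*12 = 36
Step 2: sum = 0 + 23 + 82 + 36 = 141.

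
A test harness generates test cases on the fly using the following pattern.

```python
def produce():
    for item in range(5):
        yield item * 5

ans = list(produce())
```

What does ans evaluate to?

Step 1: For each item in range(5), yield item * 5:
  item=0: yield 0 * 5 = 0
  item=1: yield 1 * 5 = 5
  item=2: yield 2 * 5 = 10
  item=3: yield 3 * 5 = 15
  item=4: yield 4 * 5 = 20
Therefore ans = [0, 5, 10, 15, 20].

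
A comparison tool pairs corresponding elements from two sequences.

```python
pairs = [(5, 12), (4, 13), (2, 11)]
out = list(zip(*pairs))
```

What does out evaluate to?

Step 1: zip(*pairs) transposes: unzips [(5, 12), (4, 13), (2, 11)] into separate sequences.
Step 2: First elements: (5, 4, 2), second elements: (12, 13, 11).
Therefore out = [(5, 4, 2), (12, 13, 11)].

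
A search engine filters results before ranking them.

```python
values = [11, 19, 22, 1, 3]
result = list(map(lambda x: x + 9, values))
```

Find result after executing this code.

Step 1: Apply lambda x: x + 9 to each element:
  11 -> 20
  19 -> 28
  22 -> 31
  1 -> 10
  3 -> 12
Therefore result = [20, 28, 31, 10, 12].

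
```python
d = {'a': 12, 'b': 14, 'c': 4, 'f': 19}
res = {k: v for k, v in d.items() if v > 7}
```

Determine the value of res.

Step 1: Filter items where value > 7:
  'a': 12 > 7: kept
  'b': 14 > 7: kept
  'c': 4 <= 7: removed
  'f': 19 > 7: kept
Therefore res = {'a': 12, 'b': 14, 'f': 19}.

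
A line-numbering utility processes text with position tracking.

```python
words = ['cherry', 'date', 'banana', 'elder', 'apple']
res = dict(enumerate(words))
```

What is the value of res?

Step 1: enumerate pairs indices with words:
  0 -> 'cherry'
  1 -> 'date'
  2 -> 'banana'
  3 -> 'elder'
  4 -> 'apple'
Therefore res = {0: 'cherry', 1: 'date', 2: 'banana', 3: 'elder', 4: 'apple'}.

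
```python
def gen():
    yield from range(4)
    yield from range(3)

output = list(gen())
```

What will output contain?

Step 1: Trace yields in order:
  yield 0
  yield 1
  yield 2
  yield 3
  yield 0
  yield 1
  yield 2
Therefore output = [0, 1, 2, 3, 0, 1, 2].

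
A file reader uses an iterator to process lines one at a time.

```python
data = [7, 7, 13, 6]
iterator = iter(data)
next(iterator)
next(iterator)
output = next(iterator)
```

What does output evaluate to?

Step 1: Create iterator over [7, 7, 13, 6].
Step 2: next() consumes 7.
Step 3: next() consumes 7.
Step 4: next() returns 13.
Therefore output = 13.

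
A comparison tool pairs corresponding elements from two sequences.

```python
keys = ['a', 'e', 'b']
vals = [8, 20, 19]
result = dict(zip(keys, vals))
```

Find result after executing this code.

Step 1: zip pairs keys with values:
  'a' -> 8
  'e' -> 20
  'b' -> 19
Therefore result = {'a': 8, 'e': 20, 'b': 19}.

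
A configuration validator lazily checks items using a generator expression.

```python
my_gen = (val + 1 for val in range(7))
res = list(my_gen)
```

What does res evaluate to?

Step 1: For each val in range(7), compute val+1:
  val=0: 0+1 = 1
  val=1: 1+1 = 2
  val=2: 2+1 = 3
  val=3: 3+1 = 4
  val=4: 4+1 = 5
  val=5: 5+1 = 6
  val=6: 6+1 = 7
Therefore res = [1, 2, 3, 4, 5, 6, 7].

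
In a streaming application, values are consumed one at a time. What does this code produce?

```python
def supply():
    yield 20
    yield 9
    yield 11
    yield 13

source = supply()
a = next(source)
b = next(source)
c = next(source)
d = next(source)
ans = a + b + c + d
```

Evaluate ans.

Step 1: Create generator and consume all values:
  a = next(source) = 20
  b = next(source) = 9
  c = next(source) = 11
  d = next(source) = 13
Step 2: ans = 20 + 9 + 11 + 13 = 53.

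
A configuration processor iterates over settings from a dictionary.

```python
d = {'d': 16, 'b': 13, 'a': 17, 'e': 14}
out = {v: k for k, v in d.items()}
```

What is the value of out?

Step 1: Invert dict (swap keys and values):
  'd': 16 -> 16: 'd'
  'b': 13 -> 13: 'b'
  'a': 17 -> 17: 'a'
  'e': 14 -> 14: 'e'
Therefore out = {16: 'd', 13: 'b', 17: 'a', 14: 'e'}.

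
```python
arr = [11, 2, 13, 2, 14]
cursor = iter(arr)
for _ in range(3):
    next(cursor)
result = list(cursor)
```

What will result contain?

Step 1: Create iterator over [11, 2, 13, 2, 14].
Step 2: Advance 3 positions (consuming [11, 2, 13]).
Step 3: list() collects remaining elements: [2, 14].
Therefore result = [2, 14].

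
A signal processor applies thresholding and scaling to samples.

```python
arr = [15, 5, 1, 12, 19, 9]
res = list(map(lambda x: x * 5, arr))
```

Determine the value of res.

Step 1: Apply lambda x: x * 5 to each element:
  15 -> 75
  5 -> 25
  1 -> 5
  12 -> 60
  19 -> 95
  9 -> 45
Therefore res = [75, 25, 5, 60, 95, 45].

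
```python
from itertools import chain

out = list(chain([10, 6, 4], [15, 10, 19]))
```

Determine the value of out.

Step 1: chain() concatenates iterables: [10, 6, 4] + [15, 10, 19].
Therefore out = [10, 6, 4, 15, 10, 19].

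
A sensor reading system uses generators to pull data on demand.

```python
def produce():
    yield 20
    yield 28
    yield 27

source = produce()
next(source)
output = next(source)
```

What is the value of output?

Step 1: produce() creates a generator.
Step 2: next(source) yields 20 (consumed and discarded).
Step 3: next(source) yields 28, assigned to output.
Therefore output = 28.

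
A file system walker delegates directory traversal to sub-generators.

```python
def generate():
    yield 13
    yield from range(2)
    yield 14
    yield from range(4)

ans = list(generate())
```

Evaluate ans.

Step 1: Trace yields in order:
  yield 13
  yield 0
  yield 1
  yield 14
  yield 0
  yield 1
  yield 2
  yield 3
Therefore ans = [13, 0, 1, 14, 0, 1, 2, 3].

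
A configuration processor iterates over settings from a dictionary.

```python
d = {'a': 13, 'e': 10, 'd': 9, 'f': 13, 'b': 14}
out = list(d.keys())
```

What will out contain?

Step 1: d.keys() returns the dictionary keys in insertion order.
Therefore out = ['a', 'e', 'd', 'f', 'b'].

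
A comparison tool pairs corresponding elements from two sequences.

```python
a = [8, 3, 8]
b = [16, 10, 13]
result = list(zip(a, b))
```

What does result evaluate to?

Step 1: zip pairs elements at same index:
  Index 0: (8, 16)
  Index 1: (3, 10)
  Index 2: (8, 13)
Therefore result = [(8, 16), (3, 10), (8, 13)].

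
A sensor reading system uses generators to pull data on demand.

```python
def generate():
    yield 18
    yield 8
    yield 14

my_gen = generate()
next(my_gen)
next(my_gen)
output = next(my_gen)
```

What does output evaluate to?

Step 1: generate() creates a generator.
Step 2: next(my_gen) yields 18 (consumed and discarded).
Step 3: next(my_gen) yields 8 (consumed and discarded).
Step 4: next(my_gen) yields 14, assigned to output.
Therefore output = 14.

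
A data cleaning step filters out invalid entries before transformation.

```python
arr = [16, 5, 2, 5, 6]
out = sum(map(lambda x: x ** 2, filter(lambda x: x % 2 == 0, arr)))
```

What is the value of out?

Step 1: Filter even numbers from [16, 5, 2, 5, 6]: [16, 2, 6]
Step 2: Square each: [256, 4, 36]
Step 3: Sum = 296.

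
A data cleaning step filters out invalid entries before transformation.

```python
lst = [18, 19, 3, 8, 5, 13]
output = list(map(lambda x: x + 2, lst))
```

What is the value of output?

Step 1: Apply lambda x: x + 2 to each element:
  18 -> 20
  19 -> 21
  3 -> 5
  8 -> 10
  5 -> 7
  13 -> 15
Therefore output = [20, 21, 5, 10, 7, 15].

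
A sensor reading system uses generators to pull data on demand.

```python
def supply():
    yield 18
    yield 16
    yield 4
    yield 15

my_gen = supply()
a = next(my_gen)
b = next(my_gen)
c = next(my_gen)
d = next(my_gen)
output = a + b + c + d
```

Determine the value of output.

Step 1: Create generator and consume all values:
  a = next(my_gen) = 18
  b = next(my_gen) = 16
  c = next(my_gen) = 4
  d = next(my_gen) = 15
Step 2: output = 18 + 16 + 4 + 15 = 53.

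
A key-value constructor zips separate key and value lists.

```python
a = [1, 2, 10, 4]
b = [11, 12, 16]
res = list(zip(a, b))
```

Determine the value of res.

Step 1: zip stops at shortest (len(a)=4, len(b)=3):
  Index 0: (1, 11)
  Index 1: (2, 12)
  Index 2: (10, 16)
Step 2: Last element of a (4) has no pair, dropped.
Therefore res = [(1, 11), (2, 12), (10, 16)].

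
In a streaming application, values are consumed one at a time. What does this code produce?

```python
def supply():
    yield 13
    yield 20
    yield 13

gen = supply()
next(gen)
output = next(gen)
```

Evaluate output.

Step 1: supply() creates a generator.
Step 2: next(gen) yields 13 (consumed and discarded).
Step 3: next(gen) yields 20, assigned to output.
Therefore output = 20.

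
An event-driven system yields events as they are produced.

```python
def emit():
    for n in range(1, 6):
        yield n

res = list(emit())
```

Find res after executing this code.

Step 1: The generator yields each value from range(1, 6).
Step 2: list() consumes all yields: [1, 2, 3, 4, 5].
Therefore res = [1, 2, 3, 4, 5].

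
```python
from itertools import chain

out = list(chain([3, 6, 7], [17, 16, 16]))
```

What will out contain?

Step 1: chain() concatenates iterables: [3, 6, 7] + [17, 16, 16].
Therefore out = [3, 6, 7, 17, 16, 16].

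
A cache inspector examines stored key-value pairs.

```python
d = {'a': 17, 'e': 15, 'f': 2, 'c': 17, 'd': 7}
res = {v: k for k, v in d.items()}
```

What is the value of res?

Step 1: Invert dict (swap keys and values):
  'a': 17 -> 17: 'a'
  'e': 15 -> 15: 'e'
  'f': 2 -> 2: 'f'
  'c': 17 -> 17: 'c'
  'd': 7 -> 7: 'd'
Therefore res = {17: 'c', 15: 'e', 2: 'f', 7: 'd'}.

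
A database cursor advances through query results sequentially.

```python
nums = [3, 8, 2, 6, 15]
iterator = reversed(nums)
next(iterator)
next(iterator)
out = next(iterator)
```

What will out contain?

Step 1: reversed([3, 8, 2, 6, 15]) gives iterator: [15, 6, 2, 8, 3].
Step 2: First next() = 15, second next() = 6.
Step 3: Third next() = 2.
Therefore out = 2.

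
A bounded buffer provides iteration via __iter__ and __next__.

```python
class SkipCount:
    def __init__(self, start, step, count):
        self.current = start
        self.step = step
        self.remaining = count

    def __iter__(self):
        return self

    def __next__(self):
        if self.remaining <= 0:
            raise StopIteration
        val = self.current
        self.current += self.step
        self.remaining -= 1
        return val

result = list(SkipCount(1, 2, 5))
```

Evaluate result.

Step 1: SkipCount starts at 1, increments by 2, for 5 steps:
  Yield 1, then current += 2
  Yield 3, then current += 2
  Yield 5, then current += 2
  Yield 7, then current += 2
  Yield 9, then current += 2
Therefore result = [1, 3, 5, 7, 9].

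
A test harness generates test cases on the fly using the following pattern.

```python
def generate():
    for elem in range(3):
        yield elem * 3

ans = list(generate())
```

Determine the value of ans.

Step 1: For each elem in range(3), yield elem * 3:
  elem=0: yield 0 * 3 = 0
  elem=1: yield 1 * 3 = 3
  elem=2: yield 2 * 3 = 6
Therefore ans = [0, 3, 6].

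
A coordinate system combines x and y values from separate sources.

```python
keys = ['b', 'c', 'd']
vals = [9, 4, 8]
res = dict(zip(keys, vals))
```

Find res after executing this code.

Step 1: zip pairs keys with values:
  'b' -> 9
  'c' -> 4
  'd' -> 8
Therefore res = {'b': 9, 'c': 4, 'd': 8}.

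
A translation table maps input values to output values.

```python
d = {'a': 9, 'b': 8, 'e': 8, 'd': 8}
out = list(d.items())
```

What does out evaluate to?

Step 1: d.items() returns (key, value) pairs in insertion order.
Therefore out = [('a', 9), ('b', 8), ('e', 8), ('d', 8)].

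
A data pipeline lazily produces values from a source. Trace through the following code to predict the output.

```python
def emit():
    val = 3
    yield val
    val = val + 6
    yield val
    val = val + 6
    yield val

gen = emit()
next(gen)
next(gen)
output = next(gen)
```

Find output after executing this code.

Step 1: Trace through generator execution:
  Yield 1: val starts at 3, yield 3
  Yield 2: val = 3 + 6 = 9, yield 9
  Yield 3: val = 9 + 6 = 15, yield 15
Step 2: First next() gets 3, second next() gets the second value, third next() yields 15.
Therefore output = 15.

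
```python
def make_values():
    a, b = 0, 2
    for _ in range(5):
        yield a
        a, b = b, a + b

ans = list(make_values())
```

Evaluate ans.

Step 1: Fibonacci-like sequence starting with a=0, b=2:
  Iteration 1: yield a=0, then a,b = 2,2
  Iteration 2: yield a=2, then a,b = 2,4
  Iteration 3: yield a=2, then a,b = 4,6
  Iteration 4: yield a=4, then a,b = 6,10
  Iteration 5: yield a=6, then a,b = 10,16
Therefore ans = [0, 2, 2, 4, 6].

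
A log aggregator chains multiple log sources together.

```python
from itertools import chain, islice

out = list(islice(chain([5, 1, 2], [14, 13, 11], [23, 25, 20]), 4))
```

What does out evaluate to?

Step 1: chain([5, 1, 2], [14, 13, 11], [23, 25, 20]) = [5, 1, 2, 14, 13, 11, 23, 25, 20].
Step 2: islice takes first 4 elements: [5, 1, 2, 14].
Therefore out = [5, 1, 2, 14].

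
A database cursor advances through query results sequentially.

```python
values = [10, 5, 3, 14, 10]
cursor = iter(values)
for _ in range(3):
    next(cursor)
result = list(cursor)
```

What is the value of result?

Step 1: Create iterator over [10, 5, 3, 14, 10].
Step 2: Advance 3 positions (consuming [10, 5, 3]).
Step 3: list() collects remaining elements: [14, 10].
Therefore result = [14, 10].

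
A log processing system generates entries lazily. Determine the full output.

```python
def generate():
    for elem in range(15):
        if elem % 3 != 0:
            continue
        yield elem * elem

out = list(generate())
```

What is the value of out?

Step 1: Only yield elem**2 when elem is divisible by 3:
  elem=0: 0 % 3 == 0, yield 0**2 = 0
  elem=3: 3 % 3 == 0, yield 3**2 = 9
  elem=6: 6 % 3 == 0, yield 6**2 = 36
  elem=9: 9 % 3 == 0, yield 9**2 = 81
  elem=12: 12 % 3 == 0, yield 12**2 = 144
Therefore out = [0, 9, 36, 81, 144].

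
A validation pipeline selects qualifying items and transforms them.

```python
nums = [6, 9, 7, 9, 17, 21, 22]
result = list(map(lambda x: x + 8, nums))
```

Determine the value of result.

Step 1: Apply lambda x: x + 8 to each element:
  6 -> 14
  9 -> 17
  7 -> 15
  9 -> 17
  17 -> 25
  21 -> 29
  22 -> 30
Therefore result = [14, 17, 15, 17, 25, 29, 30].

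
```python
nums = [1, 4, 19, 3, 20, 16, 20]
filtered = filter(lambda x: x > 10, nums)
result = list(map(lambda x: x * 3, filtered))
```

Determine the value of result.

Step 1: Filter nums for elements > 10:
  1: removed
  4: removed
  19: kept
  3: removed
  20: kept
  16: kept
  20: kept
Step 2: Map x * 3 on filtered [19, 20, 16, 20]:
  19 -> 57
  20 -> 60
  16 -> 48
  20 -> 60
Therefore result = [57, 60, 48, 60].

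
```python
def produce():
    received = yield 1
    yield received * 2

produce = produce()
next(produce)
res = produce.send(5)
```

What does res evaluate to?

Step 1: next(produce) advances to first yield, producing 1.
Step 2: send(5) resumes, received = 5.
Step 3: yield received * 2 = 5 * 2 = 10.
Therefore res = 10.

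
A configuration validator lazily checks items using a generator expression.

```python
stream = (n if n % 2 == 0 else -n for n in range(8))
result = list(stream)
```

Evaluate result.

Step 1: For each n in range(8), yield n if even, else -n:
  n=0: even, yield 0
  n=1: odd, yield -1
  n=2: even, yield 2
  n=3: odd, yield -3
  n=4: even, yield 4
  n=5: odd, yield -5
  n=6: even, yield 6
  n=7: odd, yield -7
Therefore result = [0, -1, 2, -3, 4, -5, 6, -7].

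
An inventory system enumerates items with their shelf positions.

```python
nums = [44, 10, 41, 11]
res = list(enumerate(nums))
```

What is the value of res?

Step 1: enumerate pairs each element with its index:
  (0, 44)
  (1, 10)
  (2, 41)
  (3, 11)
Therefore res = [(0, 44), (1, 10), (2, 41), (3, 11)].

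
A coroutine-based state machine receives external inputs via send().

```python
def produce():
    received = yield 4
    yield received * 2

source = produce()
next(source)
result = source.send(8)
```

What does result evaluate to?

Step 1: next(source) advances to first yield, producing 4.
Step 2: send(8) resumes, received = 8.
Step 3: yield received * 2 = 8 * 2 = 16.
Therefore result = 16.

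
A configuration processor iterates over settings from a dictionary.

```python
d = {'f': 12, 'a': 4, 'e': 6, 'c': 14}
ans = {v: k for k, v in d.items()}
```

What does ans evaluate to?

Step 1: Invert dict (swap keys and values):
  'f': 12 -> 12: 'f'
  'a': 4 -> 4: 'a'
  'e': 6 -> 6: 'e'
  'c': 14 -> 14: 'c'
Therefore ans = {12: 'f', 4: 'a', 6: 'e', 14: 'c'}.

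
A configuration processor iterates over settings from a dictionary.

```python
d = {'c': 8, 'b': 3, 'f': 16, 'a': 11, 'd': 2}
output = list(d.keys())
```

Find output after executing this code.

Step 1: d.keys() returns the dictionary keys in insertion order.
Therefore output = ['c', 'b', 'f', 'a', 'd'].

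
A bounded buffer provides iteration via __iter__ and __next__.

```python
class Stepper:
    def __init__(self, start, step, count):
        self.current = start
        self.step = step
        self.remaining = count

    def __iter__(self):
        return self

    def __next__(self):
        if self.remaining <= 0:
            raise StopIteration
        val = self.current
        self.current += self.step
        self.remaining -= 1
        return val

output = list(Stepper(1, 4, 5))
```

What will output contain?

Step 1: Stepper starts at 1, increments by 4, for 5 steps:
  Yield 1, then current += 4
  Yield 5, then current += 4
  Yield 9, then current += 4
  Yield 13, then current += 4
  Yield 17, then current += 4
Therefore output = [1, 5, 9, 13, 17].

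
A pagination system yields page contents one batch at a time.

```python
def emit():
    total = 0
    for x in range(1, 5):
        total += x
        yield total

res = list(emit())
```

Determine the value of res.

Step 1: Generator accumulates running sum:
  x=1: total = 1, yield 1
  x=2: total = 3, yield 3
  x=3: total = 6, yield 6
  x=4: total = 10, yield 10
Therefore res = [1, 3, 6, 10].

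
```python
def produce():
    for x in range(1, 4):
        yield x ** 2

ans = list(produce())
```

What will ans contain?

Step 1: For each x in range(1, 4), yield x**2:
  x=1: yield 1**2 = 1
  x=2: yield 2**2 = 4
  x=3: yield 3**2 = 9
Therefore ans = [1, 4, 9].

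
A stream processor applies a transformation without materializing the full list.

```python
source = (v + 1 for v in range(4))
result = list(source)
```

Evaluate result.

Step 1: For each v in range(4), compute v+1:
  v=0: 0+1 = 1
  v=1: 1+1 = 2
  v=2: 2+1 = 3
  v=3: 3+1 = 4
Therefore result = [1, 2, 3, 4].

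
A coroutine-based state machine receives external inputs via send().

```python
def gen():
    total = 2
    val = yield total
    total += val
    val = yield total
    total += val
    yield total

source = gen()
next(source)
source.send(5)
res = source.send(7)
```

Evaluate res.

Step 1: next() -> yield total=2.
Step 2: send(5) -> val=5, total = 2+5 = 7, yield 7.
Step 3: send(7) -> val=7, total = 7+7 = 14, yield 14.
Therefore res = 14.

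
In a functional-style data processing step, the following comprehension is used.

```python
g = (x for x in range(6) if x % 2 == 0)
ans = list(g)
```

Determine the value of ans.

Step 1: Filter range(6) keeping only even values:
  x=0: even, included
  x=1: odd, excluded
  x=2: even, included
  x=3: odd, excluded
  x=4: even, included
  x=5: odd, excluded
Therefore ans = [0, 2, 4].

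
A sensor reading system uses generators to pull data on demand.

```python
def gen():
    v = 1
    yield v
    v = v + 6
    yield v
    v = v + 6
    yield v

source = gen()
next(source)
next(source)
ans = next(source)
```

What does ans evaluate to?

Step 1: Trace through generator execution:
  Yield 1: v starts at 1, yield 1
  Yield 2: v = 1 + 6 = 7, yield 7
  Yield 3: v = 7 + 6 = 13, yield 13
Step 2: First next() gets 1, second next() gets the second value, third next() yields 13.
Therefore ans = 13.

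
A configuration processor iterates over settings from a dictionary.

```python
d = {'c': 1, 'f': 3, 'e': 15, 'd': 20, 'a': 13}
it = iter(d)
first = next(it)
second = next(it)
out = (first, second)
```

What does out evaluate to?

Step 1: iter(d) iterates over keys: ['c', 'f', 'e', 'd', 'a'].
Step 2: first = next(it) = 'c', second = next(it) = 'f'.
Therefore out = ('c', 'f').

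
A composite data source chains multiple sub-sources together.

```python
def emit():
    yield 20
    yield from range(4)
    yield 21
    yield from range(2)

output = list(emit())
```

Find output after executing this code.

Step 1: Trace yields in order:
  yield 20
  yield 0
  yield 1
  yield 2
  yield 3
  yield 21
  yield 0
  yield 1
Therefore output = [20, 0, 1, 2, 3, 21, 0, 1].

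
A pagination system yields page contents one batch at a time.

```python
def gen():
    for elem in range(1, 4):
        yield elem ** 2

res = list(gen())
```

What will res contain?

Step 1: For each elem in range(1, 4), yield elem**2:
  elem=1: yield 1**2 = 1
  elem=2: yield 2**2 = 4
  elem=3: yield 3**2 = 9
Therefore res = [1, 4, 9].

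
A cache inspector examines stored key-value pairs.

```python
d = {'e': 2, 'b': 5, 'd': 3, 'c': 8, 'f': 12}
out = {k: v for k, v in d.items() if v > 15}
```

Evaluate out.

Step 1: Filter items where value > 15:
  'e': 2 <= 15: removed
  'b': 5 <= 15: removed
  'd': 3 <= 15: removed
  'c': 8 <= 15: removed
  'f': 12 <= 15: removed
Therefore out = {}.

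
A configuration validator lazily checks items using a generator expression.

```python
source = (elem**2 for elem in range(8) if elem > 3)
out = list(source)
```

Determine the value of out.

Step 1: For range(8), keep elem > 3, then square:
  elem=0: 0 <= 3, excluded
  elem=1: 1 <= 3, excluded
  elem=2: 2 <= 3, excluded
  elem=3: 3 <= 3, excluded
  elem=4: 4 > 3, yield 4**2 = 16
  elem=5: 5 > 3, yield 5**2 = 25
  elem=6: 6 > 3, yield 6**2 = 36
  elem=7: 7 > 3, yield 7**2 = 49
Therefore out = [16, 25, 36, 49].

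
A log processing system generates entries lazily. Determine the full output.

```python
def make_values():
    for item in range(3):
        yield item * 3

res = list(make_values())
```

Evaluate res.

Step 1: For each item in range(3), yield item * 3:
  item=0: yield 0 * 3 = 0
  item=1: yield 1 * 3 = 3
  item=2: yield 2 * 3 = 6
Therefore res = [0, 3, 6].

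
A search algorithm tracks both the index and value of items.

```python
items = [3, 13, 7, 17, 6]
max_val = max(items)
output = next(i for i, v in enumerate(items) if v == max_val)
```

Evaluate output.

Step 1: max([3, 13, 7, 17, 6]) = 17.
Step 2: Find first index where value == 17:
  Index 0: 3 != 17
  Index 1: 13 != 17
  Index 2: 7 != 17
  Index 3: 17 == 17, found!
Therefore output = 3.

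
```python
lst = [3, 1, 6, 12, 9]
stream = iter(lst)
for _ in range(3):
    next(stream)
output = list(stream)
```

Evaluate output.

Step 1: Create iterator over [3, 1, 6, 12, 9].
Step 2: Advance 3 positions (consuming [3, 1, 6]).
Step 3: list() collects remaining elements: [12, 9].
Therefore output = [12, 9].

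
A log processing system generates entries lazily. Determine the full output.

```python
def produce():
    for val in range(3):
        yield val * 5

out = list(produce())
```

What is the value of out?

Step 1: For each val in range(3), yield val * 5:
  val=0: yield 0 * 5 = 0
  val=1: yield 1 * 5 = 5
  val=2: yield 2 * 5 = 10
Therefore out = [0, 5, 10].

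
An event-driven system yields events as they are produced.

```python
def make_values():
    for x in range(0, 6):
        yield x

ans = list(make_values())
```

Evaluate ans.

Step 1: The generator yields each value from range(0, 6).
Step 2: list() consumes all yields: [0, 1, 2, 3, 4, 5].
Therefore ans = [0, 1, 2, 3, 4, 5].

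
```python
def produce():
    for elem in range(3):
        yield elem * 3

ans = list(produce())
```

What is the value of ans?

Step 1: For each elem in range(3), yield elem * 3:
  elem=0: yield 0 * 3 = 0
  elem=1: yield 1 * 3 = 3
  elem=2: yield 2 * 3 = 6
Therefore ans = [0, 3, 6].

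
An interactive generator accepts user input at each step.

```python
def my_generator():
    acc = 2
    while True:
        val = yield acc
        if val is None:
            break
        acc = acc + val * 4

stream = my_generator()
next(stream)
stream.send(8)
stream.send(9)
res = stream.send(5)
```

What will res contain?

Step 1: next() -> yield acc=2.
Step 2: send(8) -> val=8, acc = 2 + 8*4 = 34, yield 34.
Step 3: send(9) -> val=9, acc = 34 + 9*4 = 70, yield 70.
Step 4: send(5) -> val=5, acc = 70 + 5*4 = 90, yield 90.
Therefore res = 90.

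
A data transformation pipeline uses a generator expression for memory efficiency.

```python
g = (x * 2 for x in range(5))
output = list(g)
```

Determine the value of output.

Step 1: For each x in range(5), compute x*2:
  x=0: 0*2 = 0
  x=1: 1*2 = 2
  x=2: 2*2 = 4
  x=3: 3*2 = 6
  x=4: 4*2 = 8
Therefore output = [0, 2, 4, 6, 8].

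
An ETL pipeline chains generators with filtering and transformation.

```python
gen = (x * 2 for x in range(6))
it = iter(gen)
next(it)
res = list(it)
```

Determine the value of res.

Step 1: Generator produces [0, 2, 4, 6, 8, 10].
Step 2: next(it) consumes first element (0).
Step 3: list(it) collects remaining: [2, 4, 6, 8, 10].
Therefore res = [2, 4, 6, 8, 10].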